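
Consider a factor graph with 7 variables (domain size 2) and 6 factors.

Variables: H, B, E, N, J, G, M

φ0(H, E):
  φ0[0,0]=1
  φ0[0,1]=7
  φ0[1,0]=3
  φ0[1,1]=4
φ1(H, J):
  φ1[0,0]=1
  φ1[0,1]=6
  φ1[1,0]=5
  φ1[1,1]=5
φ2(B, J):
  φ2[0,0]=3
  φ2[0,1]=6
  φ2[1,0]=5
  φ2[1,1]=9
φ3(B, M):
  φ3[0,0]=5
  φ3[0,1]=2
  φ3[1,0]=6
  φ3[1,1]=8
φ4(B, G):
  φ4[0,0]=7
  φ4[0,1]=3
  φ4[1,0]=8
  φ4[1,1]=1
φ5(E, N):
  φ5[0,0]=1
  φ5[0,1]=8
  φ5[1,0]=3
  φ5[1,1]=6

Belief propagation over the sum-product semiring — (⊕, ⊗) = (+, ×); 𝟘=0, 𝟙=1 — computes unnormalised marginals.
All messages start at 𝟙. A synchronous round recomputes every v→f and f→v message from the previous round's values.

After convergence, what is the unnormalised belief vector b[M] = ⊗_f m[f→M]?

b[M] = [749682, 736236]

init: all messages = 𝟙 over 2 values
r1 m[φ0→H] = [8, 7]
r1 m[φ0→E] = [4, 11]
r1 m[φ1→H] = [7, 10]
r1 m[φ1→J] = [6, 11]
r1 m[φ2→B] = [9, 14]
r1 m[φ2→J] = [8, 15]
r1 m[φ3→B] = [7, 14]
r1 m[φ3→M] = [11, 10]
r1 m[φ4→B] = [10, 9]
r1 m[φ4→G] = [15, 4]
r1 m[φ5→E] = [9, 9]
r1 m[φ5→N] = [4, 14]
r1 m[H→φ0] = [1, 1]
r1 m[H→φ1] = [1, 1]
r1 m[B→φ2] = [1, 1]
r1 m[B→φ3] = [1, 1]
r1 m[B→φ4] = [1, 1]
r1 m[E→φ0] = [1, 1]
r1 m[E→φ5] = [1, 1]
r1 m[N→φ5] = [1, 1]
r1 m[J→φ1] = [1, 1]
r1 m[J→φ2] = [1, 1]
r1 m[G→φ4] = [1, 1]
r1 m[M→φ3] = [1, 1]
r2 m[φ0→H] = [8, 7]
r2 m[φ0→E] = [4, 11]
r2 m[φ1→H] = [7, 10]
r2 m[φ1→J] = [6, 11]
r2 m[φ2→B] = [9, 14]
r2 m[φ2→J] = [8, 15]
r2 m[φ3→B] = [7, 14]
r2 m[φ3→M] = [11, 10]
r2 m[φ4→B] = [10, 9]
r2 m[φ4→G] = [15, 4]
r2 m[φ5→E] = [9, 9]
r2 m[φ5→N] = [4, 14]
r2 m[H→φ0] = [7, 10]
r2 m[H→φ1] = [8, 7]
r2 m[B→φ2] = [70, 126]
r2 m[B→φ3] = [90, 126]
r2 m[B→φ4] = [63, 196]
r2 m[E→φ0] = [9, 9]
r2 m[E→φ5] = [4, 11]
r2 m[N→φ5] = [1, 1]
r2 m[J→φ1] = [8, 15]
r2 m[J→φ2] = [6, 11]
r2 m[G→φ4] = [1, 1]
r2 m[M→φ3] = [1, 1]
r3 m[φ0→H] = [72, 63]
r3 m[φ0→E] = [37, 89]
r3 m[φ1→H] = [98, 115]
r3 m[φ1→J] = [43, 83]
r3 m[φ2→B] = [84, 129]
r3 m[φ2→J] = [840, 1554]
r3 m[φ3→B] = [7, 14]
r3 m[φ3→M] = [1206, 1188]
r3 m[φ4→B] = [10, 9]
r3 m[φ4→G] = [2009, 385]
r3 m[φ5→E] = [9, 9]
r3 m[φ5→N] = [37, 98]
r3 m[H→φ0] = [7, 10]
r3 m[H→φ1] = [8, 7]
r3 m[B→φ2] = [70, 126]
r3 m[B→φ3] = [90, 126]
r3 m[B→φ4] = [63, 196]
r3 m[E→φ0] = [9, 9]
r3 m[E→φ5] = [4, 11]
r3 m[N→φ5] = [1, 1]
r3 m[J→φ1] = [8, 15]
r3 m[J→φ2] = [6, 11]
r3 m[G→φ4] = [1, 1]
r3 m[M→φ3] = [1, 1]
r4 m[φ0→H] = [72, 63]
r4 m[φ0→E] = [37, 89]
r4 m[φ1→H] = [98, 115]
r4 m[φ1→J] = [43, 83]
r4 m[φ2→B] = [84, 129]
r4 m[φ2→J] = [840, 1554]
r4 m[φ3→B] = [7, 14]
r4 m[φ3→M] = [1206, 1188]
r4 m[φ4→B] = [10, 9]
r4 m[φ4→G] = [2009, 385]
r4 m[φ5→E] = [9, 9]
r4 m[φ5→N] = [37, 98]
r4 m[H→φ0] = [98, 115]
r4 m[H→φ1] = [72, 63]
r4 m[B→φ2] = [70, 126]
r4 m[B→φ3] = [840, 1161]
r4 m[B→φ4] = [588, 1806]
r4 m[E→φ0] = [9, 9]
r4 m[E→φ5] = [37, 89]
r4 m[N→φ5] = [1, 1]
r4 m[J→φ1] = [840, 1554]
r4 m[J→φ2] = [43, 83]
r4 m[G→φ4] = [1, 1]
r4 m[M→φ3] = [1, 1]
r5 m[φ0→H] = [72, 63]
r5 m[φ0→E] = [443, 1146]
r5 m[φ1→H] = [10164, 11970]
r5 m[φ1→J] = [387, 747]
r5 m[φ2→B] = [627, 962]
r5 m[φ2→J] = [840, 1554]
r5 m[φ3→B] = [7, 14]
r5 m[φ3→M] = [11166, 10968]
r5 m[φ4→B] = [10, 9]
r5 m[φ4→G] = [18564, 3570]
r5 m[φ5→E] = [9, 9]
r5 m[φ5→N] = [304, 830]
r5 m[H→φ0] = [98, 115]
r5 m[H→φ1] = [72, 63]
r5 m[B→φ2] = [70, 126]
r5 m[B→φ3] = [840, 1161]
r5 m[B→φ4] = [588, 1806]
r5 m[E→φ0] = [9, 9]
r5 m[E→φ5] = [37, 89]
r5 m[N→φ5] = [1, 1]
r5 m[J→φ1] = [840, 1554]
r5 m[J→φ2] = [43, 83]
r5 m[G→φ4] = [1, 1]
r5 m[M→φ3] = [1, 1]
r6 m[φ0→H] = [72, 63]
r6 m[φ0→E] = [443, 1146]
r6 m[φ1→H] = [10164, 11970]
r6 m[φ1→J] = [387, 747]
r6 m[φ2→B] = [627, 962]
r6 m[φ2→J] = [840, 1554]
r6 m[φ3→B] = [7, 14]
r6 m[φ3→M] = [11166, 10968]
r6 m[φ4→B] = [10, 9]
r6 m[φ4→G] = [18564, 3570]
r6 m[φ5→E] = [9, 9]
r6 m[φ5→N] = [304, 830]
r6 m[H→φ0] = [10164, 11970]
r6 m[H→φ1] = [72, 63]
r6 m[B→φ2] = [70, 126]
r6 m[B→φ3] = [6270, 8658]
r6 m[B→φ4] = [4389, 13468]
r6 m[E→φ0] = [9, 9]
r6 m[E→φ5] = [443, 1146]
r6 m[N→φ5] = [1, 1]
r6 m[J→φ1] = [840, 1554]
r6 m[J→φ2] = [387, 747]
r6 m[G→φ4] = [1, 1]
r6 m[M→φ3] = [1, 1]
r7 m[φ0→H] = [72, 63]
r7 m[φ0→E] = [46074, 119028]
r7 m[φ1→H] = [10164, 11970]
r7 m[φ1→J] = [387, 747]
r7 m[φ2→B] = [5643, 8658]
r7 m[φ2→J] = [840, 1554]
r7 m[φ3→B] = [7, 14]
r7 m[φ3→M] = [83298, 81804]
r7 m[φ4→B] = [10, 9]
r7 m[φ4→G] = [138467, 26635]
r7 m[φ5→E] = [9, 9]
r7 m[φ5→N] = [3881, 10420]
r7 m[H→φ0] = [10164, 11970]
r7 m[H→φ1] = [72, 63]
r7 m[B→φ2] = [70, 126]
r7 m[B→φ3] = [6270, 8658]
r7 m[B→φ4] = [4389, 13468]
r7 m[E→φ0] = [9, 9]
r7 m[E→φ5] = [443, 1146]
r7 m[N→φ5] = [1, 1]
r7 m[J→φ1] = [840, 1554]
r7 m[J→φ2] = [387, 747]
r7 m[G→φ4] = [1, 1]
r7 m[M→φ3] = [1, 1]
r8 m[φ0→H] = [72, 63]
r8 m[φ0→E] = [46074, 119028]
r8 m[φ1→H] = [10164, 11970]
r8 m[φ1→J] = [387, 747]
r8 m[φ2→B] = [5643, 8658]
r8 m[φ2→J] = [840, 1554]
r8 m[φ3→B] = [7, 14]
r8 m[φ3→M] = [83298, 81804]
r8 m[φ4→B] = [10, 9]
r8 m[φ4→G] = [138467, 26635]
r8 m[φ5→E] = [9, 9]
r8 m[φ5→N] = [3881, 10420]
r8 m[H→φ0] = [10164, 11970]
r8 m[H→φ1] = [72, 63]
r8 m[B→φ2] = [70, 126]
r8 m[B→φ3] = [56430, 77922]
r8 m[B→φ4] = [39501, 121212]
r8 m[E→φ0] = [9, 9]
r8 m[E→φ5] = [46074, 119028]
r8 m[N→φ5] = [1, 1]
r8 m[J→φ1] = [840, 1554]
r8 m[J→φ2] = [387, 747]
r8 m[G→φ4] = [1, 1]
r8 m[M→φ3] = [1, 1]
r9 m[φ0→H] = [72, 63]
r9 m[φ0→E] = [46074, 119028]
r9 m[φ1→H] = [10164, 11970]
r9 m[φ1→J] = [387, 747]
r9 m[φ2→B] = [5643, 8658]
r9 m[φ2→J] = [840, 1554]
r9 m[φ3→B] = [7, 14]
r9 m[φ3→M] = [749682, 736236]
r9 m[φ4→B] = [10, 9]
r9 m[φ4→G] = [1246203, 239715]
r9 m[φ5→E] = [9, 9]
r9 m[φ5→N] = [403158, 1082760]
r9 m[H→φ0] = [10164, 11970]
r9 m[H→φ1] = [72, 63]
r9 m[B→φ2] = [70, 126]
r9 m[B→φ3] = [56430, 77922]
r9 m[B→φ4] = [39501, 121212]
r9 m[E→φ0] = [9, 9]
r9 m[E→φ5] = [46074, 119028]
r9 m[N→φ5] = [1, 1]
r9 m[J→φ1] = [840, 1554]
r9 m[J→φ2] = [387, 747]
r9 m[G→φ4] = [1, 1]
r9 m[M→φ3] = [1, 1]
r10 m[φ0→H] = [72, 63]
r10 m[φ0→E] = [46074, 119028]
r10 m[φ1→H] = [10164, 11970]
r10 m[φ1→J] = [387, 747]
r10 m[φ2→B] = [5643, 8658]
r10 m[φ2→J] = [840, 1554]
r10 m[φ3→B] = [7, 14]
r10 m[φ3→M] = [749682, 736236]
r10 m[φ4→B] = [10, 9]
r10 m[φ4→G] = [1246203, 239715]
r10 m[φ5→E] = [9, 9]
r10 m[φ5→N] = [403158, 1082760]
r10 m[H→φ0] = [10164, 11970]
r10 m[H→φ1] = [72, 63]
r10 m[B→φ2] = [70, 126]
r10 m[B→φ3] = [56430, 77922]
r10 m[B→φ4] = [39501, 121212]
r10 m[E→φ0] = [9, 9]
r10 m[E→φ5] = [46074, 119028]
r10 m[N→φ5] = [1, 1]
r10 m[J→φ1] = [840, 1554]
r10 m[J→φ2] = [387, 747]
r10 m[G→φ4] = [1, 1]
r10 m[M→φ3] = [1, 1]
fixed point reached at round 10
b[M] = ⊗ incoming = [749682, 736236]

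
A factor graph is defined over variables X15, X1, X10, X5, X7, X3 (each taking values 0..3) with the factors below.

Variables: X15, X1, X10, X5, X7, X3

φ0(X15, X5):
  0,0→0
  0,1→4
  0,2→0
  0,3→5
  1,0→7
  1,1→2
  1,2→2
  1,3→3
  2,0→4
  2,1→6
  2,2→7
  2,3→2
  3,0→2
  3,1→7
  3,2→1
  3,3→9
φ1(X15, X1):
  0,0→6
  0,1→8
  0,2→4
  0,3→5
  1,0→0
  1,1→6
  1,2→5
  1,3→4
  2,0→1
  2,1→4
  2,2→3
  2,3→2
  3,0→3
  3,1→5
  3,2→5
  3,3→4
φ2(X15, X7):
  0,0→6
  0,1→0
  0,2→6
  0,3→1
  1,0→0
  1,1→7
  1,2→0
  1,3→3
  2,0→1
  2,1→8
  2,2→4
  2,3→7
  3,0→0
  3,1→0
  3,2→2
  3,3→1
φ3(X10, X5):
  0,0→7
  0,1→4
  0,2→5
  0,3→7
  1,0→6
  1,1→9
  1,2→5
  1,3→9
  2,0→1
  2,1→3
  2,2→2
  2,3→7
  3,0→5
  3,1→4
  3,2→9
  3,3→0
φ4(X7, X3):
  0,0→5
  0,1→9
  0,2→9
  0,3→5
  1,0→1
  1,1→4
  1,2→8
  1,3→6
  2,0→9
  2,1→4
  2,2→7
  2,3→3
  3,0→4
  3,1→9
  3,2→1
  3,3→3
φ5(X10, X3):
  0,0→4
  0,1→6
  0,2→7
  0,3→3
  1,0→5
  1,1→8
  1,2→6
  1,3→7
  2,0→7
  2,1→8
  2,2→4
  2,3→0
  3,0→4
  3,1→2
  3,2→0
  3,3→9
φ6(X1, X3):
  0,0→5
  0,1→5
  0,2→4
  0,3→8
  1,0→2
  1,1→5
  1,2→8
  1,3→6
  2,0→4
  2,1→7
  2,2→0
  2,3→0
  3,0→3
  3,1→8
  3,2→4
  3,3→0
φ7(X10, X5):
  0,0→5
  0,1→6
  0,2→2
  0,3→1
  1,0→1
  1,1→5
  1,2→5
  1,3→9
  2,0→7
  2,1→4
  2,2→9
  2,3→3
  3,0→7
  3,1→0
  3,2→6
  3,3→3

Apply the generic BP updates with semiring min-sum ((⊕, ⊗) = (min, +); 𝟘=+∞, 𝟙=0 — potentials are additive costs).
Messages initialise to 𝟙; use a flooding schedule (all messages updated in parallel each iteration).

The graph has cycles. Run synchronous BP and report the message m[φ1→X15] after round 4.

message @ round 4 = [4, 4, 2, 4]

init: all messages = 𝟙 over 4 values
r1 m[φ0→X15] = [0, 2, 2, 1]
r1 m[φ0→X5] = [0, 2, 0, 2]
r1 m[φ1→X15] = [4, 0, 1, 3]
r1 m[φ1→X1] = [0, 4, 3, 2]
r1 m[φ2→X15] = [0, 0, 1, 0]
r1 m[φ2→X7] = [0, 0, 0, 1]
r1 m[φ3→X10] = [4, 5, 1, 0]
r1 m[φ3→X5] = [1, 3, 2, 0]
r1 m[φ4→X7] = [5, 1, 3, 1]
r1 m[φ4→X3] = [1, 4, 1, 3]
r1 m[φ5→X10] = [3, 5, 0, 0]
r1 m[φ5→X3] = [4, 2, 0, 0]
r1 m[φ6→X1] = [4, 2, 0, 0]
r1 m[φ6→X3] = [2, 5, 0, 0]
r1 m[φ7→X10] = [1, 1, 3, 0]
r1 m[φ7→X5] = [1, 0, 2, 1]
r1 m[X15→φ0] = [0, 0, 0, 0]
r1 m[X15→φ1] = [0, 0, 0, 0]
r1 m[X15→φ2] = [0, 0, 0, 0]
r1 m[X1→φ1] = [0, 0, 0, 0]
r1 m[X1→φ6] = [0, 0, 0, 0]
r1 m[X10→φ3] = [0, 0, 0, 0]
r1 m[X10→φ5] = [0, 0, 0, 0]
r1 m[X10→φ7] = [0, 0, 0, 0]
r1 m[X5→φ0] = [0, 0, 0, 0]
r1 m[X5→φ3] = [0, 0, 0, 0]
r1 m[X5→φ7] = [0, 0, 0, 0]
r1 m[X7→φ2] = [0, 0, 0, 0]
r1 m[X7→φ4] = [0, 0, 0, 0]
r1 m[X3→φ4] = [0, 0, 0, 0]
r1 m[X3→φ5] = [0, 0, 0, 0]
r1 m[X3→φ6] = [0, 0, 0, 0]
r2 m[φ0→X15] = [0, 2, 2, 1]
r2 m[φ0→X5] = [0, 2, 0, 2]
r2 m[φ1→X15] = [4, 0, 1, 3]
r2 m[φ1→X1] = [0, 4, 3, 2]
r2 m[φ2→X15] = [0, 0, 1, 0]
r2 m[φ2→X7] = [0, 0, 0, 1]
r2 m[φ3→X10] = [4, 5, 1, 0]
r2 m[φ3→X5] = [1, 3, 2, 0]
r2 m[φ4→X7] = [5, 1, 3, 1]
r2 m[φ4→X3] = [1, 4, 1, 3]
r2 m[φ5→X10] = [3, 5, 0, 0]
r2 m[φ5→X3] = [4, 2, 0, 0]
r2 m[φ6→X1] = [4, 2, 0, 0]
r2 m[φ6→X3] = [2, 5, 0, 0]
r2 m[φ7→X10] = [1, 1, 3, 0]
r2 m[φ7→X5] = [1, 0, 2, 1]
r2 m[X15→φ0] = [4, 0, 2, 3]
r2 m[X15→φ1] = [0, 2, 3, 1]
r2 m[X15→φ2] = [4, 2, 3, 4]
r2 m[X1→φ1] = [4, 2, 0, 0]
r2 m[X1→φ6] = [0, 4, 3, 2]
r2 m[X10→φ3] = [4, 6, 3, 0]
r2 m[X10→φ5] = [5, 6, 4, 0]
r2 m[X10→φ7] = [7, 10, 1, 0]
r2 m[X5→φ0] = [2, 3, 4, 1]
r2 m[X5→φ3] = [1, 2, 2, 3]
r2 m[X5→φ7] = [1, 5, 2, 2]
r2 m[X7→φ2] = [5, 1, 3, 1]
r2 m[X7→φ4] = [0, 0, 0, 1]
r2 m[X3→φ4] = [6, 7, 0, 0]
r2 m[X3→φ5] = [3, 9, 1, 3]
r2 m[X3→φ6] = [5, 6, 1, 3]
r3 m[φ0→X15] = [2, 4, 3, 4]
r3 m[φ0→X5] = [4, 2, 2, 3]
r3 m[φ1→X15] = [4, 4, 2, 4]
r3 m[φ1→X1] = [2, 6, 4, 5]
r3 m[φ2→X15] = [1, 3, 6, 1]
r3 m[φ2→X7] = [2, 4, 2, 5]
r3 m[φ3→X10] = [6, 7, 2, 3]
r3 m[φ3→X5] = [4, 4, 5, 0]
r3 m[φ4→X7] = [5, 6, 3, 1]
r3 m[φ4→X3] = [1, 4, 2, 3]
r3 m[φ5→X10] = [6, 7, 3, 1]
r3 m[φ5→X3] = [4, 2, 0, 4]
r3 m[φ6→X1] = [5, 7, 1, 3]
r3 m[φ6→X3] = [5, 5, 3, 2]
r3 m[φ7→X10] = [3, 2, 5, 5]
r3 m[φ7→X5] = [7, 0, 6, 3]
r3 m[X15→φ0] = [4, 0, 2, 3]
r3 m[X15→φ1] = [0, 2, 3, 1]
r3 m[X15→φ2] = [4, 2, 3, 4]
r3 m[X1→φ1] = [4, 2, 0, 0]
r3 m[X1→φ6] = [0, 4, 3, 2]
r3 m[X10→φ3] = [4, 6, 3, 0]
r3 m[X10→φ5] = [5, 6, 4, 0]
r3 m[X10→φ7] = [7, 10, 1, 0]
r3 m[X5→φ0] = [2, 3, 4, 1]
r3 m[X5→φ3] = [1, 2, 2, 3]
r3 m[X5→φ7] = [1, 5, 2, 2]
r3 m[X7→φ2] = [5, 1, 3, 1]
r3 m[X7→φ4] = [0, 0, 0, 1]
r3 m[X3→φ4] = [6, 7, 0, 0]
r3 m[X3→φ5] = [3, 9, 1, 3]
r3 m[X3→φ6] = [5, 6, 1, 3]
r4 m[φ0→X15] = [2, 4, 3, 4]
r4 m[φ0→X5] = [4, 2, 2, 3]
r4 m[φ1→X15] = [4, 4, 2, 4]
r4 m[φ1→X1] = [2, 6, 4, 5]
r4 m[φ2→X15] = [1, 3, 6, 1]
r4 m[φ2→X7] = [2, 4, 2, 5]
r4 m[φ3→X10] = [6, 7, 2, 3]
r4 m[φ3→X5] = [4, 4, 5, 0]
r4 m[φ4→X7] = [5, 6, 3, 1]
r4 m[φ4→X3] = [1, 4, 2, 3]
r4 m[φ5→X10] = [6, 7, 3, 1]
r4 m[φ5→X3] = [4, 2, 0, 4]
r4 m[φ6→X1] = [5, 7, 1, 3]
r4 m[φ6→X3] = [5, 5, 3, 2]
r4 m[φ7→X10] = [3, 2, 5, 5]
r4 m[φ7→X5] = [7, 0, 6, 3]
r4 m[X15→φ0] = [5, 7, 8, 5]
r4 m[X15→φ1] = [3, 7, 9, 5]
r4 m[X15→φ2] = [6, 8, 5, 8]
r4 m[X1→φ1] = [5, 7, 1, 3]
r4 m[X1→φ6] = [2, 6, 4, 5]
r4 m[X10→φ3] = [9, 9, 8, 6]
r4 m[X10→φ5] = [9, 9, 7, 8]
r4 m[X10→φ7] = [12, 14, 5, 4]
r4 m[X5→φ0] = [11, 4, 11, 3]
r4 m[X5→φ3] = [11, 2, 8, 6]
r4 m[X5→φ7] = [8, 6, 7, 3]
r4 m[X7→φ2] = [5, 6, 3, 1]
r4 m[X7→φ4] = [2, 4, 2, 5]
r4 m[X3→φ4] = [9, 7, 3, 6]
r4 m[X3→φ5] = [6, 9, 5, 5]
r4 m[X3→φ6] = [5, 6, 2, 7]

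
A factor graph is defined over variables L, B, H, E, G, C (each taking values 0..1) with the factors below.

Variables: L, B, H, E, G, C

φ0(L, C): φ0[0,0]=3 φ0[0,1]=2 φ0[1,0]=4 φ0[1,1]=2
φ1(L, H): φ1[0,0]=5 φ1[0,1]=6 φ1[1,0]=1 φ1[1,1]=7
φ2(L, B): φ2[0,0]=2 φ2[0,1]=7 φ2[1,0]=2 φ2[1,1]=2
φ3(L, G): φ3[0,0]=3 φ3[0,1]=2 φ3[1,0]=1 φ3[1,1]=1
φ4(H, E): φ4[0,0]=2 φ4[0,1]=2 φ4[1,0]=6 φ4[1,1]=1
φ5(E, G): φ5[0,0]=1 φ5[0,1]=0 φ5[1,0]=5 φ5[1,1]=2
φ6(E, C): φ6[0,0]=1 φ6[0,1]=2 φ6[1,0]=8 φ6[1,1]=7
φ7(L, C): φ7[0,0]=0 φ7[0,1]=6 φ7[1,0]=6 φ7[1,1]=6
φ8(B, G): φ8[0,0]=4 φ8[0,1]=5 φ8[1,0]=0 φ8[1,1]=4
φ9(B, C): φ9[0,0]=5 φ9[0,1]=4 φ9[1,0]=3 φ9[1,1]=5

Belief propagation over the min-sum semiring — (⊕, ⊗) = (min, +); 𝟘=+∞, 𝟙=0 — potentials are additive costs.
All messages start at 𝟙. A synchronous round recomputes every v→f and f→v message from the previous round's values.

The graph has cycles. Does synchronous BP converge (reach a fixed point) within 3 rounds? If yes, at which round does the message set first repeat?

NOT CONVERGED within 3 rounds

init: all messages = 𝟙 over 2 values
r1 m[φ0→L] = [2, 2]
r1 m[φ0→C] = [3, 2]
r1 m[φ1→L] = [5, 1]
r1 m[φ1→H] = [1, 6]
r1 m[φ2→L] = [2, 2]
r1 m[φ2→B] = [2, 2]
r1 m[φ3→L] = [2, 1]
r1 m[φ3→G] = [1, 1]
r1 m[φ4→H] = [2, 1]
r1 m[φ4→E] = [2, 1]
r1 m[φ5→E] = [0, 2]
r1 m[φ5→G] = [1, 0]
r1 m[φ6→E] = [1, 7]
r1 m[φ6→C] = [1, 2]
r1 m[φ7→L] = [0, 6]
r1 m[φ7→C] = [0, 6]
r1 m[φ8→B] = [4, 0]
r1 m[φ8→G] = [0, 4]
r1 m[φ9→B] = [4, 3]
r1 m[φ9→C] = [3, 4]
r1 m[L→φ0] = [0, 0]
r1 m[L→φ1] = [0, 0]
r1 m[L→φ2] = [0, 0]
r1 m[L→φ3] = [0, 0]
r1 m[L→φ7] = [0, 0]
r1 m[B→φ2] = [0, 0]
r1 m[B→φ8] = [0, 0]
r1 m[B→φ9] = [0, 0]
r1 m[H→φ1] = [0, 0]
r1 m[H→φ4] = [0, 0]
r1 m[E→φ4] = [0, 0]
r1 m[E→φ5] = [0, 0]
r1 m[E→φ6] = [0, 0]
r1 m[G→φ3] = [0, 0]
r1 m[G→φ5] = [0, 0]
r1 m[G→φ8] = [0, 0]
r1 m[C→φ0] = [0, 0]
r1 m[C→φ6] = [0, 0]
r1 m[C→φ7] = [0, 0]
r1 m[C→φ9] = [0, 0]
r2 m[φ0→L] = [2, 2]
r2 m[φ0→C] = [3, 2]
r2 m[φ1→L] = [5, 1]
r2 m[φ1→H] = [1, 6]
r2 m[φ2→L] = [2, 2]
r2 m[φ2→B] = [2, 2]
r2 m[φ3→L] = [2, 1]
r2 m[φ3→G] = [1, 1]
r2 m[φ4→H] = [2, 1]
r2 m[φ4→E] = [2, 1]
r2 m[φ5→E] = [0, 2]
r2 m[φ5→G] = [1, 0]
r2 m[φ6→E] = [1, 7]
r2 m[φ6→C] = [1, 2]
r2 m[φ7→L] = [0, 6]
r2 m[φ7→C] = [0, 6]
r2 m[φ8→B] = [4, 0]
r2 m[φ8→G] = [0, 4]
r2 m[φ9→B] = [4, 3]
r2 m[φ9→C] = [3, 4]
r2 m[L→φ0] = [9, 10]
r2 m[L→φ1] = [6, 11]
r2 m[L→φ2] = [9, 10]
r2 m[L→φ3] = [9, 11]
r2 m[L→φ7] = [11, 6]
r2 m[B→φ2] = [8, 3]
r2 m[B→φ8] = [6, 5]
r2 m[B→φ9] = [6, 2]
r2 m[H→φ1] = [2, 1]
r2 m[H→φ4] = [1, 6]
r2 m[E→φ4] = [1, 9]
r2 m[E→φ5] = [3, 8]
r2 m[E→φ6] = [2, 3]
r2 m[G→φ3] = [1, 4]
r2 m[G→φ5] = [1, 5]
r2 m[G→φ8] = [2, 1]
r2 m[C→φ0] = [4, 12]
r2 m[C→φ6] = [6, 12]
r2 m[C→φ7] = [7, 8]
r2 m[C→φ9] = [4, 10]
r3 m[φ0→L] = [7, 8]
r3 m[φ0→C] = [12, 11]
r3 m[φ1→L] = [7, 3]
r3 m[φ1→H] = [11, 12]
r3 m[φ2→L] = [10, 5]
r3 m[φ2→B] = [11, 12]
r3 m[φ3→L] = [4, 2]
r3 m[φ3→G] = [12, 11]
r3 m[φ4→H] = [3, 7]
r3 m[φ4→E] = [3, 3]
r3 m[φ5→E] = [2, 6]
r3 m[φ5→G] = [4, 3]
r3 m[φ6→E] = [7, 14]
r3 m[φ6→C] = [3, 4]
r3 m[φ7→L] = [7, 13]
r3 m[φ7→C] = [11, 12]
r3 m[φ8→B] = [6, 2]
r3 m[φ8→G] = [5, 9]
r3 m[φ9→B] = [9, 7]
r3 m[φ9→C] = [5, 7]
r3 m[L→φ0] = [9, 10]
r3 m[L→φ1] = [6, 11]
r3 m[L→φ2] = [9, 10]
r3 m[L→φ3] = [9, 11]
r3 m[L→φ7] = [11, 6]
r3 m[B→φ2] = [8, 3]
r3 m[B→φ8] = [6, 5]
r3 m[B→φ9] = [6, 2]
r3 m[H→φ1] = [2, 1]
r3 m[H→φ4] = [1, 6]
r3 m[E→φ4] = [1, 9]
r3 m[E→φ5] = [3, 8]
r3 m[E→φ6] = [2, 3]
r3 m[G→φ3] = [1, 4]
r3 m[G→φ5] = [1, 5]
r3 m[G→φ8] = [2, 1]
r3 m[C→φ0] = [4, 12]
r3 m[C→φ6] = [6, 12]
r3 m[C→φ7] = [7, 8]
r3 m[C→φ9] = [4, 10]
no fixed point within 3 rounds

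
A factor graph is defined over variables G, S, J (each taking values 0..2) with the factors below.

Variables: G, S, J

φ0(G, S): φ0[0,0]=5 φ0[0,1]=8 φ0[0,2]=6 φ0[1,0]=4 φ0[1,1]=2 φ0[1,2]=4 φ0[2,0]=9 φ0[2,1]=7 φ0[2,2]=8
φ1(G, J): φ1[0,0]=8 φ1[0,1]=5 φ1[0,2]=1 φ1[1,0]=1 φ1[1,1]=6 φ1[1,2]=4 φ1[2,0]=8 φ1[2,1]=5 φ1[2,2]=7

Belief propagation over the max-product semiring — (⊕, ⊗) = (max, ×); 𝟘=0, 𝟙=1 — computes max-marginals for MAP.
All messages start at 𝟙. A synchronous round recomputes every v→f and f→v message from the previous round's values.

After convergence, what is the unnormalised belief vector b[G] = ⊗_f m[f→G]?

b[G] = [64, 24, 72]

init: all messages = 𝟙 over 3 values
r1 m[φ0→G] = [8, 4, 9]
r1 m[φ0→S] = [9, 8, 8]
r1 m[φ1→G] = [8, 6, 8]
r1 m[φ1→J] = [8, 6, 7]
r1 m[G→φ0] = [1, 1, 1]
r1 m[G→φ1] = [1, 1, 1]
r1 m[S→φ0] = [1, 1, 1]
r1 m[J→φ1] = [1, 1, 1]
r2 m[φ0→G] = [8, 4, 9]
r2 m[φ0→S] = [9, 8, 8]
r2 m[φ1→G] = [8, 6, 8]
r2 m[φ1→J] = [8, 6, 7]
r2 m[G→φ0] = [8, 6, 8]
r2 m[G→φ1] = [8, 4, 9]
r2 m[S→φ0] = [1, 1, 1]
r2 m[J→φ1] = [1, 1, 1]
r3 m[φ0→G] = [8, 4, 9]
r3 m[φ0→S] = [72, 64, 64]
r3 m[φ1→G] = [8, 6, 8]
r3 m[φ1→J] = [72, 45, 63]
r3 m[G→φ0] = [8, 6, 8]
r3 m[G→φ1] = [8, 4, 9]
r3 m[S→φ0] = [1, 1, 1]
r3 m[J→φ1] = [1, 1, 1]
r4 m[φ0→G] = [8, 4, 9]
r4 m[φ0→S] = [72, 64, 64]
r4 m[φ1→G] = [8, 6, 8]
r4 m[φ1→J] = [72, 45, 63]
r4 m[G→φ0] = [8, 6, 8]
r4 m[G→φ1] = [8, 4, 9]
r4 m[S→φ0] = [1, 1, 1]
r4 m[J→φ1] = [1, 1, 1]
fixed point reached at round 4
b[G] = ⊗ incoming = [64, 24, 72]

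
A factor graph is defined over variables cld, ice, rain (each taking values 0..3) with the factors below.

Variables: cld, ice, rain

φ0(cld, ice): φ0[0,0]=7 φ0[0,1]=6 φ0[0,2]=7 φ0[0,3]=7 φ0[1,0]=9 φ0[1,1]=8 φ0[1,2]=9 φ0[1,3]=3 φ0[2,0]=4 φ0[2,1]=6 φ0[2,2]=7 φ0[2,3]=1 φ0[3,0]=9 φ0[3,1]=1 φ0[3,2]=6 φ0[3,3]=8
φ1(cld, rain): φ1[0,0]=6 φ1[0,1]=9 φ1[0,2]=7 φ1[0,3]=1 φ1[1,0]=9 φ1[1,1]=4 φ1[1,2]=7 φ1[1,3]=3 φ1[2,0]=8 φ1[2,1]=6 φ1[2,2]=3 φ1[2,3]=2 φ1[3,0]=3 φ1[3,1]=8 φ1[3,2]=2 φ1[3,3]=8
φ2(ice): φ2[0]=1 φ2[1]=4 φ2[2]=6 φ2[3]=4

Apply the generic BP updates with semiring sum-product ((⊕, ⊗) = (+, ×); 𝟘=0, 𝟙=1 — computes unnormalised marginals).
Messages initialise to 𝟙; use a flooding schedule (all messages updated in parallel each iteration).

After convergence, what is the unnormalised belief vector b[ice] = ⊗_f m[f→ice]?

b[ice] = [633, 1828, 3762, 1668]

init: all messages = 𝟙 over 4 values
r1 m[φ0→cld] = [27, 29, 18, 24]
r1 m[φ0→ice] = [29, 21, 29, 19]
r1 m[φ1→cld] = [23, 23, 19, 21]
r1 m[φ1→rain] = [26, 27, 19, 14]
r1 m[φ2→ice] = [1, 4, 6, 4]
r1 m[cld→φ0] = [1, 1, 1, 1]
r1 m[cld→φ1] = [1, 1, 1, 1]
r1 m[ice→φ0] = [1, 1, 1, 1]
r1 m[ice→φ2] = [1, 1, 1, 1]
r1 m[rain→φ1] = [1, 1, 1, 1]
r2 m[φ0→cld] = [27, 29, 18, 24]
r2 m[φ0→ice] = [29, 21, 29, 19]
r2 m[φ1→cld] = [23, 23, 19, 21]
r2 m[φ1→rain] = [26, 27, 19, 14]
r2 m[φ2→ice] = [1, 4, 6, 4]
r2 m[cld→φ0] = [23, 23, 19, 21]
r2 m[cld→φ1] = [27, 29, 18, 24]
r2 m[ice→φ0] = [1, 4, 6, 4]
r2 m[ice→φ2] = [29, 21, 29, 19]
r2 m[rain→φ1] = [1, 1, 1, 1]
r3 m[φ0→cld] = [101, 107, 74, 81]
r3 m[φ0→ice] = [633, 457, 627, 417]
r3 m[φ1→cld] = [23, 23, 19, 21]
r3 m[φ1→rain] = [639, 659, 494, 342]
r3 m[φ2→ice] = [1, 4, 6, 4]
r3 m[cld→φ0] = [23, 23, 19, 21]
r3 m[cld→φ1] = [27, 29, 18, 24]
r3 m[ice→φ0] = [1, 4, 6, 4]
r3 m[ice→φ2] = [29, 21, 29, 19]
r3 m[rain→φ1] = [1, 1, 1, 1]
r4 m[φ0→cld] = [101, 107, 74, 81]
r4 m[φ0→ice] = [633, 457, 627, 417]
r4 m[φ1→cld] = [23, 23, 19, 21]
r4 m[φ1→rain] = [639, 659, 494, 342]
r4 m[φ2→ice] = [1, 4, 6, 4]
r4 m[cld→φ0] = [23, 23, 19, 21]
r4 m[cld→φ1] = [101, 107, 74, 81]
r4 m[ice→φ0] = [1, 4, 6, 4]
r4 m[ice→φ2] = [633, 457, 627, 417]
r4 m[rain→φ1] = [1, 1, 1, 1]
r5 m[φ0→cld] = [101, 107, 74, 81]
r5 m[φ0→ice] = [633, 457, 627, 417]
r5 m[φ1→cld] = [23, 23, 19, 21]
r5 m[φ1→rain] = [2404, 2429, 1840, 1218]
r5 m[φ2→ice] = [1, 4, 6, 4]
r5 m[cld→φ0] = [23, 23, 19, 21]
r5 m[cld→φ1] = [101, 107, 74, 81]
r5 m[ice→φ0] = [1, 4, 6, 4]
r5 m[ice→φ2] = [633, 457, 627, 417]
r5 m[rain→φ1] = [1, 1, 1, 1]
r6 m[φ0→cld] = [101, 107, 74, 81]
r6 m[φ0→ice] = [633, 457, 627, 417]
r6 m[φ1→cld] = [23, 23, 19, 21]
r6 m[φ1→rain] = [2404, 2429, 1840, 1218]
r6 m[φ2→ice] = [1, 4, 6, 4]
r6 m[cld→φ0] = [23, 23, 19, 21]
r6 m[cld→φ1] = [101, 107, 74, 81]
r6 m[ice→φ0] = [1, 4, 6, 4]
r6 m[ice→φ2] = [633, 457, 627, 417]
r6 m[rain→φ1] = [1, 1, 1, 1]
fixed point reached at round 6
b[ice] = ⊗ incoming = [633, 1828, 3762, 1668]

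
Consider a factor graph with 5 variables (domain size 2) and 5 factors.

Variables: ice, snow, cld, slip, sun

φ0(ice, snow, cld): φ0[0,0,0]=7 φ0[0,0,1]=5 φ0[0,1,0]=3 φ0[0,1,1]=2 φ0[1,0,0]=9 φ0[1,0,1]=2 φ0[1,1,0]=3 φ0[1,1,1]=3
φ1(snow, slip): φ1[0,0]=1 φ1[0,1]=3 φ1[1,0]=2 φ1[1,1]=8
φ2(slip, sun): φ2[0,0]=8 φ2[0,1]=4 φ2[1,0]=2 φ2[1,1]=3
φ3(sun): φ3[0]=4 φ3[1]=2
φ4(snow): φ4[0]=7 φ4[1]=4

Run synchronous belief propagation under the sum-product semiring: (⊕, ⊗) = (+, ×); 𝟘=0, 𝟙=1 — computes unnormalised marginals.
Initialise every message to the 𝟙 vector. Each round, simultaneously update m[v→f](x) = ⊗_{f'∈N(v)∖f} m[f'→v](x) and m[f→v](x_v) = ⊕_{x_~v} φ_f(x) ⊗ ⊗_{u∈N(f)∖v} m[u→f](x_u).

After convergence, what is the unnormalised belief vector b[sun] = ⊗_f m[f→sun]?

init: all messages = 𝟙 over 2 values
r1 m[φ0→ice] = [17, 17]
r1 m[φ0→snow] = [23, 11]
r1 m[φ0→cld] = [22, 12]
r1 m[φ1→snow] = [4, 10]
r1 m[φ1→slip] = [3, 11]
r1 m[φ2→slip] = [12, 5]
r1 m[φ2→sun] = [10, 7]
r1 m[φ3→sun] = [4, 2]
r1 m[φ4→snow] = [7, 4]
r1 m[ice→φ0] = [1, 1]
r1 m[snow→φ0] = [1, 1]
r1 m[snow→φ1] = [1, 1]
r1 m[snow→φ4] = [1, 1]
r1 m[cld→φ0] = [1, 1]
r1 m[slip→φ1] = [1, 1]
r1 m[slip→φ2] = [1, 1]
r1 m[sun→φ2] = [1, 1]
r1 m[sun→φ3] = [1, 1]
r2 m[φ0→ice] = [17, 17]
r2 m[φ0→snow] = [23, 11]
r2 m[φ0→cld] = [22, 12]
r2 m[φ1→snow] = [4, 10]
r2 m[φ1→slip] = [3, 11]
r2 m[φ2→slip] = [12, 5]
r2 m[φ2→sun] = [10, 7]
r2 m[φ3→sun] = [4, 2]
r2 m[φ4→snow] = [7, 4]
r2 m[ice→φ0] = [1, 1]
r2 m[snow→φ0] = [28, 40]
r2 m[snow→φ1] = [161, 44]
r2 m[snow→φ4] = [92, 110]
r2 m[cld→φ0] = [1, 1]
r2 m[slip→φ1] = [12, 5]
r2 m[slip→φ2] = [3, 11]
r2 m[sun→φ2] = [4, 2]
r2 m[sun→φ3] = [10, 7]
r3 m[φ0→ice] = [536, 548]
r3 m[φ0→snow] = [23, 11]
r3 m[φ0→cld] = [688, 396]
r3 m[φ1→snow] = [27, 64]
r3 m[φ1→slip] = [249, 835]
r3 m[φ2→slip] = [40, 14]
r3 m[φ2→sun] = [46, 45]
r3 m[φ3→sun] = [4, 2]
r3 m[φ4→snow] = [7, 4]
r3 m[ice→φ0] = [1, 1]
r3 m[snow→φ0] = [28, 40]
r3 m[snow→φ1] = [161, 44]
r3 m[snow→φ4] = [92, 110]
r3 m[cld→φ0] = [1, 1]
r3 m[slip→φ1] = [12, 5]
r3 m[slip→φ2] = [3, 11]
r3 m[sun→φ2] = [4, 2]
r3 m[sun→φ3] = [10, 7]
r4 m[φ0→ice] = [536, 548]
r4 m[φ0→snow] = [23, 11]
r4 m[φ0→cld] = [688, 396]
r4 m[φ1→snow] = [27, 64]
r4 m[φ1→slip] = [249, 835]
r4 m[φ2→slip] = [40, 14]
r4 m[φ2→sun] = [46, 45]
r4 m[φ3→sun] = [4, 2]
r4 m[φ4→snow] = [7, 4]
r4 m[ice→φ0] = [1, 1]
r4 m[snow→φ0] = [189, 256]
r4 m[snow→φ1] = [161, 44]
r4 m[snow→φ4] = [621, 704]
r4 m[cld→φ0] = [1, 1]
r4 m[slip→φ1] = [40, 14]
r4 m[slip→φ2] = [249, 835]
r4 m[sun→φ2] = [4, 2]
r4 m[sun→φ3] = [46, 45]
r5 m[φ0→ice] = [3548, 3615]
r5 m[φ0→snow] = [23, 11]
r5 m[φ0→cld] = [4560, 2603]
r5 m[φ1→snow] = [82, 192]
r5 m[φ1→slip] = [249, 835]
r5 m[φ2→slip] = [40, 14]
r5 m[φ2→sun] = [3662, 3501]
r5 m[φ3→sun] = [4, 2]
r5 m[φ4→snow] = [7, 4]
r5 m[ice→φ0] = [1, 1]
r5 m[snow→φ0] = [189, 256]
r5 m[snow→φ1] = [161, 44]
r5 m[snow→φ4] = [621, 704]
r5 m[cld→φ0] = [1, 1]
r5 m[slip→φ1] = [40, 14]
r5 m[slip→φ2] = [249, 835]
r5 m[sun→φ2] = [4, 2]
r5 m[sun→φ3] = [46, 45]
r6 m[φ0→ice] = [3548, 3615]
r6 m[φ0→snow] = [23, 11]
r6 m[φ0→cld] = [4560, 2603]
r6 m[φ1→snow] = [82, 192]
r6 m[φ1→slip] = [249, 835]
r6 m[φ2→slip] = [40, 14]
r6 m[φ2→sun] = [3662, 3501]
r6 m[φ3→sun] = [4, 2]
r6 m[φ4→snow] = [7, 4]
r6 m[ice→φ0] = [1, 1]
r6 m[snow→φ0] = [574, 768]
r6 m[snow→φ1] = [161, 44]
r6 m[snow→φ4] = [1886, 2112]
r6 m[cld→φ0] = [1, 1]
r6 m[slip→φ1] = [40, 14]
r6 m[slip→φ2] = [249, 835]
r6 m[sun→φ2] = [4, 2]
r6 m[sun→φ3] = [3662, 3501]
r7 m[φ0→ice] = [10728, 10922]
r7 m[φ0→snow] = [23, 11]
r7 m[φ0→cld] = [13792, 7858]
r7 m[φ1→snow] = [82, 192]
r7 m[φ1→slip] = [249, 835]
r7 m[φ2→slip] = [40, 14]
r7 m[φ2→sun] = [3662, 3501]
r7 m[φ3→sun] = [4, 2]
r7 m[φ4→snow] = [7, 4]
r7 m[ice→φ0] = [1, 1]
r7 m[snow→φ0] = [574, 768]
r7 m[snow→φ1] = [161, 44]
r7 m[snow→φ4] = [1886, 2112]
r7 m[cld→φ0] = [1, 1]
r7 m[slip→φ1] = [40, 14]
r7 m[slip→φ2] = [249, 835]
r7 m[sun→φ2] = [4, 2]
r7 m[sun→φ3] = [3662, 3501]
r8 m[φ0→ice] = [10728, 10922]
r8 m[φ0→snow] = [23, 11]
r8 m[φ0→cld] = [13792, 7858]
r8 m[φ1→snow] = [82, 192]
r8 m[φ1→slip] = [249, 835]
r8 m[φ2→slip] = [40, 14]
r8 m[φ2→sun] = [3662, 3501]
r8 m[φ3→sun] = [4, 2]
r8 m[φ4→snow] = [7, 4]
r8 m[ice→φ0] = [1, 1]
r8 m[snow→φ0] = [574, 768]
r8 m[snow→φ1] = [161, 44]
r8 m[snow→φ4] = [1886, 2112]
r8 m[cld→φ0] = [1, 1]
r8 m[slip→φ1] = [40, 14]
r8 m[slip→φ2] = [249, 835]
r8 m[sun→φ2] = [4, 2]
r8 m[sun→φ3] = [3662, 3501]
fixed point reached at round 8
b[sun] = ⊗ incoming = [14648, 7002]

b[sun] = [14648, 7002]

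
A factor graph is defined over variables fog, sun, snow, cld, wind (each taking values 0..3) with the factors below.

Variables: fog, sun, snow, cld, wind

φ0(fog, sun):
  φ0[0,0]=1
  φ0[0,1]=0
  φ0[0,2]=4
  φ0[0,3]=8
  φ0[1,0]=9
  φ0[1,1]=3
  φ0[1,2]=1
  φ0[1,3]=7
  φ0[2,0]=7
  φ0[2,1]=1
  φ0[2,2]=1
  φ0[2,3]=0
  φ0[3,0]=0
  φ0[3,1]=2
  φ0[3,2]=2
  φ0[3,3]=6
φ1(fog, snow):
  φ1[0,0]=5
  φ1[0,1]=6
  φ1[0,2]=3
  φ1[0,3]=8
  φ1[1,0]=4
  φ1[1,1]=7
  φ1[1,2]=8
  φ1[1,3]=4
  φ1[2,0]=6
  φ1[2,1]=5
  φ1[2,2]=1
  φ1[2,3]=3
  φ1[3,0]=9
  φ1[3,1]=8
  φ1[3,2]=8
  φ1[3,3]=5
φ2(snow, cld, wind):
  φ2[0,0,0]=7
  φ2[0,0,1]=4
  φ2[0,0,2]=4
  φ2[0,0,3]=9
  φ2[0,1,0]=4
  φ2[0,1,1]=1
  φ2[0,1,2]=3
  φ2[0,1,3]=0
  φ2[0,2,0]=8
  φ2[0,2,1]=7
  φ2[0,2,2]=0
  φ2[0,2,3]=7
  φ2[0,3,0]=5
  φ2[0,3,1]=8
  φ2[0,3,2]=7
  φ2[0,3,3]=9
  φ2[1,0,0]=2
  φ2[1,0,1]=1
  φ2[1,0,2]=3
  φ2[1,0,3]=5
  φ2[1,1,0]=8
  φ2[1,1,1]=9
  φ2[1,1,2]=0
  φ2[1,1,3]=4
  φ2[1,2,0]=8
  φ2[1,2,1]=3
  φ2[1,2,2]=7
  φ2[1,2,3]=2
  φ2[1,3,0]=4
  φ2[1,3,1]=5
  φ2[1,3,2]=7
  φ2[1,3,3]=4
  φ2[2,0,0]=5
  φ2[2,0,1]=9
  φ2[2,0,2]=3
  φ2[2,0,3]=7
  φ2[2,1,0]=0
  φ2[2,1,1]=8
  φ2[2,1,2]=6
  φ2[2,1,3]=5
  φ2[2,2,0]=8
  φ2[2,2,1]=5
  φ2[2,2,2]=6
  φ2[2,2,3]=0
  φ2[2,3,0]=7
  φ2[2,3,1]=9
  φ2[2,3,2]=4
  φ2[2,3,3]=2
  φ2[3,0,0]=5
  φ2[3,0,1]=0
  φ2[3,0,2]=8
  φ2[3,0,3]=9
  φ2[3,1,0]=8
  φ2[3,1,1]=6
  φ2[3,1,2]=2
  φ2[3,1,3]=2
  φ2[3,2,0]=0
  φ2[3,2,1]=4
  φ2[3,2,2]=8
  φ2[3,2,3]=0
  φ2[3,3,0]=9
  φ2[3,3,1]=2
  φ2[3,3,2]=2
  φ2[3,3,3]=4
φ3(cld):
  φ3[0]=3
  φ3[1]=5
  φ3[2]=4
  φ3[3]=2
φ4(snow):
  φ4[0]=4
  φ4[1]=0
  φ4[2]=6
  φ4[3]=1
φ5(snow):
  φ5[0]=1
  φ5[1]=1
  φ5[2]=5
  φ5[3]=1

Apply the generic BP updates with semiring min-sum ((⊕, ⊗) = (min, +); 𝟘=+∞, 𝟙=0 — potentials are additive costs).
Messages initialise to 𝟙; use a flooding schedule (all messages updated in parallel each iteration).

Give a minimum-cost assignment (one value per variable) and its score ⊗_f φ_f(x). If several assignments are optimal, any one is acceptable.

assignment: (fog=2, sun=3, snow=3, cld=0, wind=1); score = 8

init: all messages = 𝟙 over 4 values
r1 m[φ0→fog] = [0, 1, 0, 0]
r1 m[φ0→sun] = [0, 0, 1, 0]
r1 m[φ1→fog] = [3, 4, 1, 5]
r1 m[φ1→snow] = [4, 5, 1, 3]
r1 m[φ2→snow] = [0, 0, 0, 0]
r1 m[φ2→cld] = [0, 0, 0, 2]
r1 m[φ2→wind] = [0, 0, 0, 0]
r1 m[φ3→cld] = [3, 5, 4, 2]
r1 m[φ4→snow] = [4, 0, 6, 1]
r1 m[φ5→snow] = [1, 1, 5, 1]
r1 m[fog→φ0] = [0, 0, 0, 0]
r1 m[fog→φ1] = [0, 0, 0, 0]
r1 m[sun→φ0] = [0, 0, 0, 0]
r1 m[snow→φ1] = [0, 0, 0, 0]
r1 m[snow→φ2] = [0, 0, 0, 0]
r1 m[snow→φ4] = [0, 0, 0, 0]
r1 m[snow→φ5] = [0, 0, 0, 0]
r1 m[cld→φ2] = [0, 0, 0, 0]
r1 m[cld→φ3] = [0, 0, 0, 0]
r1 m[wind→φ2] = [0, 0, 0, 0]
r2 m[φ0→fog] = [0, 1, 0, 0]
r2 m[φ0→sun] = [0, 0, 1, 0]
r2 m[φ1→fog] = [3, 4, 1, 5]
r2 m[φ1→snow] = [4, 5, 1, 3]
r2 m[φ2→snow] = [0, 0, 0, 0]
r2 m[φ2→cld] = [0, 0, 0, 2]
r2 m[φ2→wind] = [0, 0, 0, 0]
r2 m[φ3→cld] = [3, 5, 4, 2]
r2 m[φ4→snow] = [4, 0, 6, 1]
r2 m[φ5→snow] = [1, 1, 5, 1]
r2 m[fog→φ0] = [3, 4, 1, 5]
r2 m[fog→φ1] = [0, 1, 0, 0]
r2 m[sun→φ0] = [0, 0, 0, 0]
r2 m[snow→φ1] = [5, 1, 11, 2]
r2 m[snow→φ2] = [9, 6, 12, 5]
r2 m[snow→φ4] = [5, 6, 6, 4]
r2 m[snow→φ5] = [8, 5, 7, 4]
r2 m[cld→φ2] = [3, 5, 4, 2]
r2 m[cld→φ3] = [0, 0, 0, 2]
r2 m[wind→φ2] = [0, 0, 0, 0]
r3 m[φ0→fog] = [0, 1, 0, 0]
r3 m[φ0→sun] = [4, 2, 2, 1]
r3 m[φ1→fog] = [7, 6, 5, 7]
r3 m[φ1→snow] = [5, 5, 1, 3]
r3 m[φ2→snow] = [4, 4, 4, 3]
r3 m[φ2→cld] = [5, 6, 5, 7]
r3 m[φ2→wind] = [9, 8, 9, 9]
r3 m[φ3→cld] = [3, 5, 4, 2]
r3 m[φ4→snow] = [4, 0, 6, 1]
r3 m[φ5→snow] = [1, 1, 5, 1]
r3 m[fog→φ0] = [3, 4, 1, 5]
r3 m[fog→φ1] = [0, 1, 0, 0]
r3 m[sun→φ0] = [0, 0, 0, 0]
r3 m[snow→φ1] = [5, 1, 11, 2]
r3 m[snow→φ2] = [9, 6, 12, 5]
r3 m[snow→φ4] = [5, 6, 6, 4]
r3 m[snow→φ5] = [8, 5, 7, 4]
r3 m[cld→φ2] = [3, 5, 4, 2]
r3 m[cld→φ3] = [0, 0, 0, 2]
r3 m[wind→φ2] = [0, 0, 0, 0]
r4 m[φ0→fog] = [0, 1, 0, 0]
r4 m[φ0→sun] = [4, 2, 2, 1]
r4 m[φ1→fog] = [7, 6, 5, 7]
r4 m[φ1→snow] = [5, 5, 1, 3]
r4 m[φ2→snow] = [4, 4, 4, 3]
r4 m[φ2→cld] = [5, 6, 5, 7]
r4 m[φ2→wind] = [9, 8, 9, 9]
r4 m[φ3→cld] = [3, 5, 4, 2]
r4 m[φ4→snow] = [4, 0, 6, 1]
r4 m[φ5→snow] = [1, 1, 5, 1]
r4 m[fog→φ0] = [7, 6, 5, 7]
r4 m[fog→φ1] = [0, 1, 0, 0]
r4 m[sun→φ0] = [0, 0, 0, 0]
r4 m[snow→φ1] = [9, 5, 15, 5]
r4 m[snow→φ2] = [10, 6, 12, 5]
r4 m[snow→φ4] = [10, 10, 10, 7]
r4 m[snow→φ5] = [13, 9, 11, 7]
r4 m[cld→φ2] = [3, 5, 4, 2]
r4 m[cld→φ3] = [5, 6, 5, 7]
r4 m[wind→φ2] = [0, 0, 0, 0]
r5 m[φ0→fog] = [0, 1, 0, 0]
r5 m[φ0→sun] = [7, 6, 6, 5]
r5 m[φ1→fog] = [11, 9, 8, 10]
r5 m[φ1→snow] = [5, 5, 1, 3]
r5 m[φ2→snow] = [4, 4, 4, 3]
r5 m[φ2→cld] = [5, 6, 5, 7]
r5 m[φ2→wind] = [9, 8, 9, 9]
r5 m[φ3→cld] = [3, 5, 4, 2]
r5 m[φ4→snow] = [4, 0, 6, 1]
r5 m[φ5→snow] = [1, 1, 5, 1]
r5 m[fog→φ0] = [7, 6, 5, 7]
r5 m[fog→φ1] = [0, 1, 0, 0]
r5 m[sun→φ0] = [0, 0, 0, 0]
r5 m[snow→φ1] = [9, 5, 15, 5]
r5 m[snow→φ2] = [10, 6, 12, 5]
r5 m[snow→φ4] = [10, 10, 10, 7]
r5 m[snow→φ5] = [13, 9, 11, 7]
r5 m[cld→φ2] = [3, 5, 4, 2]
r5 m[cld→φ3] = [5, 6, 5, 7]
r5 m[wind→φ2] = [0, 0, 0, 0]
r6 m[φ0→fog] = [0, 1, 0, 0]
r6 m[φ0→sun] = [7, 6, 6, 5]
r6 m[φ1→fog] = [11, 9, 8, 10]
r6 m[φ1→snow] = [5, 5, 1, 3]
r6 m[φ2→snow] = [4, 4, 4, 3]
r6 m[φ2→cld] = [5, 6, 5, 7]
r6 m[φ2→wind] = [9, 8, 9, 9]
r6 m[φ3→cld] = [3, 5, 4, 2]
r6 m[φ4→snow] = [4, 0, 6, 1]
r6 m[φ5→snow] = [1, 1, 5, 1]
r6 m[fog→φ0] = [11, 9, 8, 10]
r6 m[fog→φ1] = [0, 1, 0, 0]
r6 m[sun→φ0] = [0, 0, 0, 0]
r6 m[snow→φ1] = [9, 5, 15, 5]
r6 m[snow→φ2] = [10, 6, 12, 5]
r6 m[snow→φ4] = [10, 10, 10, 7]
r6 m[snow→φ5] = [13, 9, 11, 7]
r6 m[cld→φ2] = [3, 5, 4, 2]
r6 m[cld→φ3] = [5, 6, 5, 7]
r6 m[wind→φ2] = [0, 0, 0, 0]
r7 m[φ0→fog] = [0, 1, 0, 0]
r7 m[φ0→sun] = [10, 9, 9, 8]
r7 m[φ1→fog] = [11, 9, 8, 10]
r7 m[φ1→snow] = [5, 5, 1, 3]
r7 m[φ2→snow] = [4, 4, 4, 3]
r7 m[φ2→cld] = [5, 6, 5, 7]
r7 m[φ2→wind] = [9, 8, 9, 9]
r7 m[φ3→cld] = [3, 5, 4, 2]
r7 m[φ4→snow] = [4, 0, 6, 1]
r7 m[φ5→snow] = [1, 1, 5, 1]
r7 m[fog→φ0] = [11, 9, 8, 10]
r7 m[fog→φ1] = [0, 1, 0, 0]
r7 m[sun→φ0] = [0, 0, 0, 0]
r7 m[snow→φ1] = [9, 5, 15, 5]
r7 m[snow→φ2] = [10, 6, 12, 5]
r7 m[snow→φ4] = [10, 10, 10, 7]
r7 m[snow→φ5] = [13, 9, 11, 7]
r7 m[cld→φ2] = [3, 5, 4, 2]
r7 m[cld→φ3] = [5, 6, 5, 7]
r7 m[wind→φ2] = [0, 0, 0, 0]
r8 m[φ0→fog] = [0, 1, 0, 0]
r8 m[φ0→sun] = [10, 9, 9, 8]
r8 m[φ1→fog] = [11, 9, 8, 10]
r8 m[φ1→snow] = [5, 5, 1, 3]
r8 m[φ2→snow] = [4, 4, 4, 3]
r8 m[φ2→cld] = [5, 6, 5, 7]
r8 m[φ2→wind] = [9, 8, 9, 9]
r8 m[φ3→cld] = [3, 5, 4, 2]
r8 m[φ4→snow] = [4, 0, 6, 1]
r8 m[φ5→snow] = [1, 1, 5, 1]
r8 m[fog→φ0] = [11, 9, 8, 10]
r8 m[fog→φ1] = [0, 1, 0, 0]
r8 m[sun→φ0] = [0, 0, 0, 0]
r8 m[snow→φ1] = [9, 5, 15, 5]
r8 m[snow→φ2] = [10, 6, 12, 5]
r8 m[snow→φ4] = [10, 10, 10, 7]
r8 m[snow→φ5] = [13, 9, 11, 7]
r8 m[cld→φ2] = [3, 5, 4, 2]
r8 m[cld→φ3] = [5, 6, 5, 7]
r8 m[wind→φ2] = [0, 0, 0, 0]
fixed point reached at round 8
traceback from fog: (fog=2, sun=3, snow=3, cld=0, wind=1), score=8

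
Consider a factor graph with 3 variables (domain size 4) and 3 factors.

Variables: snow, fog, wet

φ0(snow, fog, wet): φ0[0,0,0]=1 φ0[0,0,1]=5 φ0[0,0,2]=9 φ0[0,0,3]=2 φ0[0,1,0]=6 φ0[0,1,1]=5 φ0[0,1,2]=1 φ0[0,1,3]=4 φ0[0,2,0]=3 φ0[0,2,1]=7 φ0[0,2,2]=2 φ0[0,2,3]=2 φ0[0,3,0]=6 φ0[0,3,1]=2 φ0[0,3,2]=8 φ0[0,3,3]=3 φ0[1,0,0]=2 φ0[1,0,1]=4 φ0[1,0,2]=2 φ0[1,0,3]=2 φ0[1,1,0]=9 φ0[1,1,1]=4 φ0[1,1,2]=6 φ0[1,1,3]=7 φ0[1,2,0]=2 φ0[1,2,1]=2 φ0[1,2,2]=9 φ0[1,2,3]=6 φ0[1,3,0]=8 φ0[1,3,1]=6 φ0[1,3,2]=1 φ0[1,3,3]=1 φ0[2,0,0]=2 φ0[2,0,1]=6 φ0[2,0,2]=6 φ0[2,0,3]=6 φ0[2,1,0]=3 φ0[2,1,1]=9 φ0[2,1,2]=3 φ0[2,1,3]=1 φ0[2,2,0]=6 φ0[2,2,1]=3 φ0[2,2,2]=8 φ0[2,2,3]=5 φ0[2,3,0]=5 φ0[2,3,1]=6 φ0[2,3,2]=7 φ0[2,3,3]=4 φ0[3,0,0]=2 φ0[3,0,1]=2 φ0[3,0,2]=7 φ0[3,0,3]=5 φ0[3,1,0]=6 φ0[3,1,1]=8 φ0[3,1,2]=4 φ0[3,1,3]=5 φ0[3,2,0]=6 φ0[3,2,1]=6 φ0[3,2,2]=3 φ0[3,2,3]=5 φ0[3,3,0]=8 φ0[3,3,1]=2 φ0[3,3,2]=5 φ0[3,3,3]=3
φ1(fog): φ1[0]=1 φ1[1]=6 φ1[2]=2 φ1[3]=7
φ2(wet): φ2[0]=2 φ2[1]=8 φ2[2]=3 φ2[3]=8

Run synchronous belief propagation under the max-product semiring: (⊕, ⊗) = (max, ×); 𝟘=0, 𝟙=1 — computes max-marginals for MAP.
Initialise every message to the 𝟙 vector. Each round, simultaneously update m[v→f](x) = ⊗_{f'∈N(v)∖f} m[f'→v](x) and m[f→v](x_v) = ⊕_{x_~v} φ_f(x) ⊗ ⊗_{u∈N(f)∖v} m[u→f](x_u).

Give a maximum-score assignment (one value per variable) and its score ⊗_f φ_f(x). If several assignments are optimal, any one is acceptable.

assignment: (snow=2, fog=1, wet=1); score = 432

init: all messages = 𝟙 over 4 values
r1 m[φ0→snow] = [9, 9, 9, 8]
r1 m[φ0→fog] = [9, 9, 9, 8]
r1 m[φ0→wet] = [9, 9, 9, 7]
r1 m[φ1→fog] = [1, 6, 2, 7]
r1 m[φ2→wet] = [2, 8, 3, 8]
r1 m[snow→φ0] = [1, 1, 1, 1]
r1 m[fog→φ0] = [1, 1, 1, 1]
r1 m[fog→φ1] = [1, 1, 1, 1]
r1 m[wet→φ0] = [1, 1, 1, 1]
r1 m[wet→φ2] = [1, 1, 1, 1]
r2 m[φ0→snow] = [9, 9, 9, 8]
r2 m[φ0→fog] = [9, 9, 9, 8]
r2 m[φ0→wet] = [9, 9, 9, 7]
r2 m[φ1→fog] = [1, 6, 2, 7]
r2 m[φ2→wet] = [2, 8, 3, 8]
r2 m[snow→φ0] = [1, 1, 1, 1]
r2 m[fog→φ0] = [1, 6, 2, 7]
r2 m[fog→φ1] = [9, 9, 9, 8]
r2 m[wet→φ0] = [2, 8, 3, 8]
r2 m[wet→φ2] = [9, 9, 9, 7]
r3 m[φ0→snow] = [240, 336, 432, 384]
r3 m[φ0→fog] = [48, 72, 56, 48]
r3 m[φ0→wet] = [56, 54, 56, 42]
r3 m[φ1→fog] = [1, 6, 2, 7]
r3 m[φ2→wet] = [2, 8, 3, 8]
r3 m[snow→φ0] = [1, 1, 1, 1]
r3 m[fog→φ0] = [1, 6, 2, 7]
r3 m[fog→φ1] = [9, 9, 9, 8]
r3 m[wet→φ0] = [2, 8, 3, 8]
r3 m[wet→φ2] = [9, 9, 9, 7]
r4 m[φ0→snow] = [240, 336, 432, 384]
r4 m[φ0→fog] = [48, 72, 56, 48]
r4 m[φ0→wet] = [56, 54, 56, 42]
r4 m[φ1→fog] = [1, 6, 2, 7]
r4 m[φ2→wet] = [2, 8, 3, 8]
r4 m[snow→φ0] = [1, 1, 1, 1]
r4 m[fog→φ0] = [1, 6, 2, 7]
r4 m[fog→φ1] = [48, 72, 56, 48]
r4 m[wet→φ0] = [2, 8, 3, 8]
r4 m[wet→φ2] = [56, 54, 56, 42]
r5 m[φ0→snow] = [240, 336, 432, 384]
r5 m[φ0→fog] = [48, 72, 56, 48]
r5 m[φ0→wet] = [56, 54, 56, 42]
r5 m[φ1→fog] = [1, 6, 2, 7]
r5 m[φ2→wet] = [2, 8, 3, 8]
r5 m[snow→φ0] = [1, 1, 1, 1]
r5 m[fog→φ0] = [1, 6, 2, 7]
r5 m[fog→φ1] = [48, 72, 56, 48]
r5 m[wet→φ0] = [2, 8, 3, 8]
r5 m[wet→φ2] = [56, 54, 56, 42]
fixed point reached at round 5
traceback from snow: (snow=2, fog=1, wet=1), score=432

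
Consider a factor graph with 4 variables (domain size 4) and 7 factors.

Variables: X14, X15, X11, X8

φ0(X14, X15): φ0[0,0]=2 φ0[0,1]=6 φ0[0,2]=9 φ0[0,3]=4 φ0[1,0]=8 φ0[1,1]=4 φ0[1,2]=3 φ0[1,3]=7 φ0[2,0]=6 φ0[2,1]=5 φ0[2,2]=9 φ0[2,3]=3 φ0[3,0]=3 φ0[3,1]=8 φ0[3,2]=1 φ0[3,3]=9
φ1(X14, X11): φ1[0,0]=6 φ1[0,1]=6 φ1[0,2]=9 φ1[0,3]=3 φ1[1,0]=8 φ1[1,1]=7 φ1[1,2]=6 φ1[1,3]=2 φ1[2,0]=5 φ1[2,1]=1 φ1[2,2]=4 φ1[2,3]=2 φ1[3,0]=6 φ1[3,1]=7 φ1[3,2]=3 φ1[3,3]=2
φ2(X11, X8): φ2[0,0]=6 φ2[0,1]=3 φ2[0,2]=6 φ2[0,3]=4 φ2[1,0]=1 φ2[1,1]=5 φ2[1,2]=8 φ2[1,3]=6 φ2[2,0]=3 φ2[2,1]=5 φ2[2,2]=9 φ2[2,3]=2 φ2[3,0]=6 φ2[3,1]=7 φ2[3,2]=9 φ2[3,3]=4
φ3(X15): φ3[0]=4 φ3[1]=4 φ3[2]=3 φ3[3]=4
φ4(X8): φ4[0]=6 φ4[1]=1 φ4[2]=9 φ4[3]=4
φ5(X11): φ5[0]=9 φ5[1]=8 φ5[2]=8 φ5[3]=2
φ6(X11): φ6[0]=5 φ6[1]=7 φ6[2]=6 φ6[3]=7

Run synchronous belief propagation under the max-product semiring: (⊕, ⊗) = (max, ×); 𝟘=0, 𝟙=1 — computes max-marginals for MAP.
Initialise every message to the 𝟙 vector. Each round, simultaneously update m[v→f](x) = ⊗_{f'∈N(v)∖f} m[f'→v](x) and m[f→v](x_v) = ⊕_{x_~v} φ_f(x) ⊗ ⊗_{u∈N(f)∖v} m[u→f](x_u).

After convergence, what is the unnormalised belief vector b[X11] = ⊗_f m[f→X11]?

b[X11] = [622080, 1016064, 944784, 91854]

init: all messages = 𝟙 over 4 values
r1 m[φ0→X14] = [9, 8, 9, 9]
r1 m[φ0→X15] = [8, 8, 9, 9]
r1 m[φ1→X14] = [9, 8, 5, 7]
r1 m[φ1→X11] = [8, 7, 9, 3]
r1 m[φ2→X11] = [6, 8, 9, 9]
r1 m[φ2→X8] = [6, 7, 9, 6]
r1 m[φ3→X15] = [4, 4, 3, 4]
r1 m[φ4→X8] = [6, 1, 9, 4]
r1 m[φ5→X11] = [9, 8, 8, 2]
r1 m[φ6→X11] = [5, 7, 6, 7]
r1 m[X14→φ0] = [1, 1, 1, 1]
r1 m[X14→φ1] = [1, 1, 1, 1]
r1 m[X15→φ0] = [1, 1, 1, 1]
r1 m[X15→φ3] = [1, 1, 1, 1]
r1 m[X11→φ1] = [1, 1, 1, 1]
r1 m[X11→φ2] = [1, 1, 1, 1]
r1 m[X11→φ5] = [1, 1, 1, 1]
r1 m[X11→φ6] = [1, 1, 1, 1]
r1 m[X8→φ2] = [1, 1, 1, 1]
r1 m[X8→φ4] = [1, 1, 1, 1]
r2 m[φ0→X14] = [9, 8, 9, 9]
r2 m[φ0→X15] = [8, 8, 9, 9]
r2 m[φ1→X14] = [9, 8, 5, 7]
r2 m[φ1→X11] = [8, 7, 9, 3]
r2 m[φ2→X11] = [6, 8, 9, 9]
r2 m[φ2→X8] = [6, 7, 9, 6]
r2 m[φ3→X15] = [4, 4, 3, 4]
r2 m[φ4→X8] = [6, 1, 9, 4]
r2 m[φ5→X11] = [9, 8, 8, 2]
r2 m[φ6→X11] = [5, 7, 6, 7]
r2 m[X14→φ0] = [9, 8, 5, 7]
r2 m[X14→φ1] = [9, 8, 9, 9]
r2 m[X15→φ0] = [4, 4, 3, 4]
r2 m[X15→φ3] = [8, 8, 9, 9]
r2 m[X11→φ1] = [270, 448, 432, 126]
r2 m[X11→φ2] = [360, 392, 432, 42]
r2 m[X11→φ5] = [240, 392, 486, 189]
r2 m[X11→φ6] = [432, 448, 648, 54]
r2 m[X8→φ2] = [6, 1, 9, 4]
r2 m[X8→φ4] = [6, 7, 9, 6]
r3 m[φ0→X14] = [27, 32, 27, 36]
r3 m[φ0→X15] = [64, 56, 81, 63]
r3 m[φ1→X14] = [3888, 3136, 1728, 3136]
r3 m[φ1→X11] = [64, 63, 81, 27]
r3 m[φ2→X11] = [54, 72, 81, 81]
r3 m[φ2→X8] = [2160, 2160, 3888, 2352]
r3 m[φ3→X15] = [4, 4, 3, 4]
r3 m[φ4→X8] = [6, 1, 9, 4]
r3 m[φ5→X11] = [9, 8, 8, 2]
r3 m[φ6→X11] = [5, 7, 6, 7]
r3 m[X14→φ0] = [9, 8, 5, 7]
r3 m[X14→φ1] = [9, 8, 9, 9]
r3 m[X15→φ0] = [4, 4, 3, 4]
r3 m[X15→φ3] = [8, 8, 9, 9]
r3 m[X11→φ1] = [270, 448, 432, 126]
r3 m[X11→φ2] = [360, 392, 432, 42]
r3 m[X11→φ5] = [240, 392, 486, 189]
r3 m[X11→φ6] = [432, 448, 648, 54]
r3 m[X8→φ2] = [6, 1, 9, 4]
r3 m[X8→φ4] = [6, 7, 9, 6]
r4 m[φ0→X14] = [27, 32, 27, 36]
r4 m[φ0→X15] = [64, 56, 81, 63]
r4 m[φ1→X14] = [3888, 3136, 1728, 3136]
r4 m[φ1→X11] = [64, 63, 81, 27]
r4 m[φ2→X11] = [54, 72, 81, 81]
r4 m[φ2→X8] = [2160, 2160, 3888, 2352]
r4 m[φ3→X15] = [4, 4, 3, 4]
r4 m[φ4→X8] = [6, 1, 9, 4]
r4 m[φ5→X11] = [9, 8, 8, 2]
r4 m[φ6→X11] = [5, 7, 6, 7]
r4 m[X14→φ0] = [3888, 3136, 1728, 3136]
r4 m[X14→φ1] = [27, 32, 27, 36]
r4 m[X15→φ0] = [4, 4, 3, 4]
r4 m[X15→φ3] = [64, 56, 81, 63]
r4 m[X11→φ1] = [2430, 4032, 3888, 1134]
r4 m[X11→φ2] = [2880, 3528, 3888, 378]
r4 m[X11→φ5] = [17280, 31752, 39366, 15309]
r4 m[X11→φ6] = [31104, 36288, 52488, 4374]
r4 m[X8→φ2] = [6, 1, 9, 4]
r4 m[X8→φ4] = [2160, 2160, 3888, 2352]
r5 m[φ0→X14] = [27, 32, 27, 36]
r5 m[φ0→X15] = [25088, 25088, 34992, 28224]
r5 m[φ1→X14] = [34992, 28224, 15552, 28224]
r5 m[φ1→X11] = [256, 252, 243, 81]
r5 m[φ2→X11] = [54, 72, 81, 81]
r5 m[φ2→X8] = [17280, 19440, 34992, 21168]
r5 m[φ3→X15] = [4, 4, 3, 4]
r5 m[φ4→X8] = [6, 1, 9, 4]
r5 m[φ5→X11] = [9, 8, 8, 2]
r5 m[φ6→X11] = [5, 7, 6, 7]
r5 m[X14→φ0] = [3888, 3136, 1728, 3136]
r5 m[X14→φ1] = [27, 32, 27, 36]
r5 m[X15→φ0] = [4, 4, 3, 4]
r5 m[X15→φ3] = [64, 56, 81, 63]
r5 m[X11→φ1] = [2430, 4032, 3888, 1134]
r5 m[X11→φ2] = [2880, 3528, 3888, 378]
r5 m[X11→φ5] = [17280, 31752, 39366, 15309]
r5 m[X11→φ6] = [31104, 36288, 52488, 4374]
r5 m[X8→φ2] = [6, 1, 9, 4]
r5 m[X8→φ4] = [2160, 2160, 3888, 2352]
r6 m[φ0→X14] = [27, 32, 27, 36]
r6 m[φ0→X15] = [25088, 25088, 34992, 28224]
r6 m[φ1→X14] = [34992, 28224, 15552, 28224]
r6 m[φ1→X11] = [256, 252, 243, 81]
r6 m[φ2→X11] = [54, 72, 81, 81]
r6 m[φ2→X8] = [17280, 19440, 34992, 21168]
r6 m[φ3→X15] = [4, 4, 3, 4]
r6 m[φ4→X8] = [6, 1, 9, 4]
r6 m[φ5→X11] = [9, 8, 8, 2]
r6 m[φ6→X11] = [5, 7, 6, 7]
r6 m[X14→φ0] = [34992, 28224, 15552, 28224]
r6 m[X14→φ1] = [27, 32, 27, 36]
r6 m[X15→φ0] = [4, 4, 3, 4]
r6 m[X15→φ3] = [25088, 25088, 34992, 28224]
r6 m[X11→φ1] = [2430, 4032, 3888, 1134]
r6 m[X11→φ2] = [11520, 14112, 11664, 1134]
r6 m[X11→φ5] = [69120, 127008, 118098, 45927]
r6 m[X11→φ6] = [124416, 145152, 157464, 13122]
r6 m[X8→φ2] = [6, 1, 9, 4]
r6 m[X8→φ4] = [17280, 19440, 34992, 21168]
r7 m[φ0→X14] = [27, 32, 27, 36]
r7 m[φ0→X15] = [225792, 225792, 314928, 254016]
r7 m[φ1→X14] = [34992, 28224, 15552, 28224]
r7 m[φ1→X11] = [256, 252, 243, 81]
r7 m[φ2→X11] = [54, 72, 81, 81]
r7 m[φ2→X8] = [69120, 70560, 112896, 84672]
r7 m[φ3→X15] = [4, 4, 3, 4]
r7 m[φ4→X8] = [6, 1, 9, 4]
r7 m[φ5→X11] = [9, 8, 8, 2]
r7 m[φ6→X11] = [5, 7, 6, 7]
r7 m[X14→φ0] = [34992, 28224, 15552, 28224]
r7 m[X14→φ1] = [27, 32, 27, 36]
r7 m[X15→φ0] = [4, 4, 3, 4]
r7 m[X15→φ3] = [25088, 25088, 34992, 28224]
r7 m[X11→φ1] = [2430, 4032, 3888, 1134]
r7 m[X11→φ2] = [11520, 14112, 11664, 1134]
r7 m[X11→φ5] = [69120, 127008, 118098, 45927]
r7 m[X11→φ6] = [124416, 145152, 157464, 13122]
r7 m[X8→φ2] = [6, 1, 9, 4]
r7 m[X8→φ4] = [17280, 19440, 34992, 21168]
r8 m[φ0→X14] = [27, 32, 27, 36]
r8 m[φ0→X15] = [225792, 225792, 314928, 254016]
r8 m[φ1→X14] = [34992, 28224, 15552, 28224]
r8 m[φ1→X11] = [256, 252, 243, 81]
r8 m[φ2→X11] = [54, 72, 81, 81]
r8 m[φ2→X8] = [69120, 70560, 112896, 84672]
r8 m[φ3→X15] = [4, 4, 3, 4]
r8 m[φ4→X8] = [6, 1, 9, 4]
r8 m[φ5→X11] = [9, 8, 8, 2]
r8 m[φ6→X11] = [5, 7, 6, 7]
r8 m[X14→φ0] = [34992, 28224, 15552, 28224]
r8 m[X14→φ1] = [27, 32, 27, 36]
r8 m[X15→φ0] = [4, 4, 3, 4]
r8 m[X15→φ3] = [225792, 225792, 314928, 254016]
r8 m[X11→φ1] = [2430, 4032, 3888, 1134]
r8 m[X11→φ2] = [11520, 14112, 11664, 1134]
r8 m[X11→φ5] = [69120, 127008, 118098, 45927]
r8 m[X11→φ6] = [124416, 145152, 157464, 13122]
r8 m[X8→φ2] = [6, 1, 9, 4]
r8 m[X8→φ4] = [69120, 70560, 112896, 84672]
r9 m[φ0→X14] = [27, 32, 27, 36]
r9 m[φ0→X15] = [225792, 225792, 314928, 254016]
r9 m[φ1→X14] = [34992, 28224, 15552, 28224]
r9 m[φ1→X11] = [256, 252, 243, 81]
r9 m[φ2→X11] = [54, 72, 81, 81]
r9 m[φ2→X8] = [69120, 70560, 112896, 84672]
r9 m[φ3→X15] = [4, 4, 3, 4]
r9 m[φ4→X8] = [6, 1, 9, 4]
r9 m[φ5→X11] = [9, 8, 8, 2]
r9 m[φ6→X11] = [5, 7, 6, 7]
r9 m[X14→φ0] = [34992, 28224, 15552, 28224]
r9 m[X14→φ1] = [27, 32, 27, 36]
r9 m[X15→φ0] = [4, 4, 3, 4]
r9 m[X15→φ3] = [225792, 225792, 314928, 254016]
r9 m[X11→φ1] = [2430, 4032, 3888, 1134]
r9 m[X11→φ2] = [11520, 14112, 11664, 1134]
r9 m[X11→φ5] = [69120, 127008, 118098, 45927]
r9 m[X11→φ6] = [124416, 145152, 157464, 13122]
r9 m[X8→φ2] = [6, 1, 9, 4]
r9 m[X8→φ4] = [69120, 70560, 112896, 84672]
fixed point reached at round 9
b[X11] = ⊗ incoming = [622080, 1016064, 944784, 91854]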